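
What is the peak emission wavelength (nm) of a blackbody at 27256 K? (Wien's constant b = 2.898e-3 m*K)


lam_max = b / T = 2.898e-3 / 27256 = 1.063e-07 m = 106.3252 nm

106.3252 nm


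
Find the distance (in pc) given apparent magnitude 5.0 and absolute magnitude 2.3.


d = 10^((m - M + 5)/5) = 10^((5.0 - 2.3 + 5)/5) = 34.6737

34.6737 pc


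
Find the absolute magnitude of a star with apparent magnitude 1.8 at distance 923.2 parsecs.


M = m - 5*log10(d) + 5 = 1.8 - 5*log10(923.2) + 5 = -8.0265

-8.0265


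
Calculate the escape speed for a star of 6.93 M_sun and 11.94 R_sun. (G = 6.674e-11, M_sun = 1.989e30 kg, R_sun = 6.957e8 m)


M = 6.93 * 1.989e30 kg = 1.378377e+31 kg; R = 11.94 * 6.957e8 m = 8.306658e+09 m. v_esc = sqrt(2GM/R) = sqrt(2 * 6.674e-11 * 1.378377e+31 / 8.306658e+09) = 470629.2796

470629.2796 m/s


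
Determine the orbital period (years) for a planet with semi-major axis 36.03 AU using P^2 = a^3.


P = a^(3/2) = 36.03^1.5 = 216.2701

216.2701 years


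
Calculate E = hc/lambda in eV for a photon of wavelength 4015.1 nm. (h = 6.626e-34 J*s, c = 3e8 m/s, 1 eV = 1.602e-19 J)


E = hc/lambda = 6.626e-34 * 3e8 / 4.015e-06 = 4.951e-20 J = 0.309 eV

0.309 eV


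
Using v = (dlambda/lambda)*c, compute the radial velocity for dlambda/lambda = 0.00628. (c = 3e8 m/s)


v = (dlambda/lambda) * c = 0.00628 * 3e8 = 1.884e+06

1.884e+06 m/s


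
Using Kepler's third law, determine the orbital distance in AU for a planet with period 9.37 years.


a = P^(2/3) = 9.37^(2/3) = 4.4445

4.4445 AU


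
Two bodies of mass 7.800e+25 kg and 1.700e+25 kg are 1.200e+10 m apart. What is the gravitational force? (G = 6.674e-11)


F = G*m1*m2/r^2 = 6.674e-11 * 7.800e+25 * 1.700e+25 / (1.200e+10)^2 = 6.674e-11 * 1.326e+51 / 1.440e+20 = 6.146e+20

6.146e+20 N


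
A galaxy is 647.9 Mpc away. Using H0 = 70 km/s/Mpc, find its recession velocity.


v = H0 * d = 70 * 647.9 = 45353.0

45353.0 km/s


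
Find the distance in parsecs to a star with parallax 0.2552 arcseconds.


d = 1/p = 1/0.2552 = 3.9185

3.9185 pc


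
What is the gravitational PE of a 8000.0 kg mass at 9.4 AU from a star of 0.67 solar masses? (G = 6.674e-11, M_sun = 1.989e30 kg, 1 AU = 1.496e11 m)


M = 0.67 * 1.989e30 kg = 1.33263e+30 kg; r = 9.4 AU * 1.496e11 m/AU = 1.40624e+12 m. U = -GM*m/r = -(6.674e-11 * 1.33263e+30 * 8000.0) / 1.40624e+12 = -5.060e+11

-5.060e+11 J


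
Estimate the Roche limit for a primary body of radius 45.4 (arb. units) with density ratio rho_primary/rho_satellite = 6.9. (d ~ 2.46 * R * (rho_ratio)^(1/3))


d_Roche = 2.46 * 45.4 * 6.9^(1/3) = 212.6216

212.6216


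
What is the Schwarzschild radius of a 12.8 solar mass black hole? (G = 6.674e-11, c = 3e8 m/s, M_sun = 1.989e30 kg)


M = 12.8 * 1.989e30 kg = 2.54592e+31 kg. rs = 2GM/c^2 = 2 * 6.674e-11 * 2.54592e+31 / (3e8)^2 = 37758.8224

37758.8224 m


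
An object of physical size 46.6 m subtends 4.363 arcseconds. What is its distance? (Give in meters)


D = size / theta_rad, theta_rad = 4.363 * pi/(180*3600) = 2.115e-05, D = 2.203e+06

2.203e+06 m


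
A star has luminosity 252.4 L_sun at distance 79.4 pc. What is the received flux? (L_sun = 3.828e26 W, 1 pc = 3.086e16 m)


F = L / (4*pi*d^2) = 9.662e+28 / (4*pi*(2.450e+18)^2) = 1.281e-09

1.281e-09 W/m^2


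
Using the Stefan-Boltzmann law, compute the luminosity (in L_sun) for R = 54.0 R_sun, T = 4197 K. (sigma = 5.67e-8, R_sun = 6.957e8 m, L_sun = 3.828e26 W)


R = 54.0 * 6.957e8 m = 3.75678e+10 m. L = 4*pi*R^2*sigma*T^4 = 4*pi*(3.75678e+10)^2 * 5.67e-8 * 4197^4 = 3.120184867e+29 W. L/L_sun = 3.120184867e+29 / 3.828e26 = 815.0953

815.0953 L_sun


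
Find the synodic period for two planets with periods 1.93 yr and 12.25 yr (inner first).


1/P_syn = |1/P1 - 1/P2| = |1/1.93 - 1/12.25| => P_syn = 2.2909

2.2909 years


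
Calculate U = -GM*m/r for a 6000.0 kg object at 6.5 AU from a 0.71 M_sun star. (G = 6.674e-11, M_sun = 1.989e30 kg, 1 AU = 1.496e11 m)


M = 0.71 * 1.989e30 kg = 1.41219e+30 kg; r = 6.5 AU * 1.496e11 m/AU = 9.724e+11 m. U = -GM*m/r = -(6.674e-11 * 1.41219e+30 * 6000.0) / 9.724e+11 = -5.815e+11

-5.815e+11 J


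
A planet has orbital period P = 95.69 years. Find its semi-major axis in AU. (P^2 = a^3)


a = P^(2/3) = 95.69^(2/3) = 20.9208

20.9208 AU


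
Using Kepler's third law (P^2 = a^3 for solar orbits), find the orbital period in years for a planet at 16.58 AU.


P = a^(3/2) = 16.58^1.5 = 67.5113

67.5113 years


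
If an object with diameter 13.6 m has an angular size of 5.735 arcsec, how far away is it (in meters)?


D = size / theta_rad, theta_rad = 5.735 * pi/(180*3600) = 2.780e-05, D = 489137.1168

489137.1168 m


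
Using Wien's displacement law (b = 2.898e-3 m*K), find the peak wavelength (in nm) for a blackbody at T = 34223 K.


lam_max = b / T = 2.898e-3 / 34223 = 8.468e-08 m = 84.6799 nm

84.6799 nm


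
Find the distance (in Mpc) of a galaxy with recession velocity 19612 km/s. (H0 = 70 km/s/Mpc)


d = v / H0 = 19612 / 70 = 280.1714

280.1714 Mpc


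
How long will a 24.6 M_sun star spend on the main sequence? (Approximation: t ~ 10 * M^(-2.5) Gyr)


t = 10 * M^(-2.5) = 10 * 24.6^(-2.5) = 0.0033

0.0033 Gyr


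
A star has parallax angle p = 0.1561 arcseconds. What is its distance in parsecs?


d = 1/p = 1/0.1561 = 6.4061

6.4061 pc


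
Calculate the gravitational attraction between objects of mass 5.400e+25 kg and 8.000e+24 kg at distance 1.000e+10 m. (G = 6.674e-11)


F = G*m1*m2/r^2 = 6.674e-11 * 5.400e+25 * 8.000e+24 / (1.000e+10)^2 = 6.674e-11 * 4.320e+50 / 1.000e+20 = 2.883e+20

2.883e+20 N


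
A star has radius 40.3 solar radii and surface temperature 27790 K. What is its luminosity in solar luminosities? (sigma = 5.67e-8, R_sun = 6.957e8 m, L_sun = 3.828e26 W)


R = 40.3 * 6.957e8 m = 2.803671e+10 m. L = 4*pi*R^2*sigma*T^4 = 4*pi*(2.803671e+10)^2 * 5.67e-8 * 27790^4 = 3.340421029e+32 W. L/L_sun = 3.340421029e+32 / 3.828e26 = 872628.2729

872628.2729 L_sun


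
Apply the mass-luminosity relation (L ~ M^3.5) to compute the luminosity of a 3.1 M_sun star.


L/L_sun = (M/M_sun)^3.5 = 3.1^3.5 = 52.4525

52.4525 L_sun


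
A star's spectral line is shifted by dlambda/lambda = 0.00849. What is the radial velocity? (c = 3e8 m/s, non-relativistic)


v = (dlambda/lambda) * c = 0.00849 * 3e8 = 2.547e+06

2.547e+06 m/s


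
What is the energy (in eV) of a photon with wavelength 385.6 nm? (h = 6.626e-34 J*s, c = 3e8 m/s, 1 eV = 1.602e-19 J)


E = hc/lambda = 6.626e-34 * 3e8 / 3.856e-07 = 5.155e-19 J = 3.2179 eV

3.2179 eV


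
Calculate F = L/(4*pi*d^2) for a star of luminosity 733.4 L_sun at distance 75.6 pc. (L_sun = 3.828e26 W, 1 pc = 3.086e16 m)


F = L / (4*pi*d^2) = 2.807e+29 / (4*pi*(2.333e+18)^2) = 4.105e-09

4.105e-09 W/m^2


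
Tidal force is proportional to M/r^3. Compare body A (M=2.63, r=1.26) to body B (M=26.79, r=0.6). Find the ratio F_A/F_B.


Ratio = (M1/r1^3) / (M2/r2^3) = (2.63/1.26^3) / (26.79/0.6^3) = 0.0106

0.0106


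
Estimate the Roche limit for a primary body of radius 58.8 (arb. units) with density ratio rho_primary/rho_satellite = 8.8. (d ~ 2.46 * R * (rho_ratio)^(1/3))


d_Roche = 2.46 * 58.8 * 8.8^(1/3) = 298.6345

298.6345


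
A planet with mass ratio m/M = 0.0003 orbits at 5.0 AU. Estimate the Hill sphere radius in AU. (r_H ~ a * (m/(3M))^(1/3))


r_H = a * (m/3M)^(1/3) = 5.0 * (0.0003/3)^(1/3) = 0.2321

0.2321 AU


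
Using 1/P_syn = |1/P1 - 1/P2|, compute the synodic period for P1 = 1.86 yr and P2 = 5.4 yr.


1/P_syn = |1/P1 - 1/P2| = |1/1.86 - 1/5.4| => P_syn = 2.8373

2.8373 years


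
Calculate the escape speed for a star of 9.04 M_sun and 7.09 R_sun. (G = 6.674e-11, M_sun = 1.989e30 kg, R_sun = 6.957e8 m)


M = 9.04 * 1.989e30 kg = 1.798056e+31 kg; R = 7.09 * 6.957e8 m = 4.932513e+09 m. v_esc = sqrt(2GM/R) = sqrt(2 * 6.674e-11 * 1.798056e+31 / 4.932513e+09) = 697550.3911

697550.3911 m/s


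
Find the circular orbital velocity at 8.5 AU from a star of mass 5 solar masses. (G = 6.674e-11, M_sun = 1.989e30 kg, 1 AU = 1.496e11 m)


v = sqrt(GM/r) = sqrt(6.674e-11 * 9.945e+30 / 1.272e+12) = 22846.5294

22846.5294 m/s


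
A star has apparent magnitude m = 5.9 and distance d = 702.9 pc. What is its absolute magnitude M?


M = m - 5*log10(d) + 5 = 5.9 - 5*log10(702.9) + 5 = -3.3345

-3.3345


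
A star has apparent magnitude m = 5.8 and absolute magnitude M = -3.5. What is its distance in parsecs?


d = 10^((m - M + 5)/5) = 10^((5.8 - -3.5 + 5)/5) = 724.436

724.436 pc


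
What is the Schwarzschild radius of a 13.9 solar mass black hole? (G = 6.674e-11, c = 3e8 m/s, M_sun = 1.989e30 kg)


M = 13.9 * 1.989e30 kg = 2.76471e+31 kg. rs = 2GM/c^2 = 2 * 6.674e-11 * 2.76471e+31 / (3e8)^2 = 41003.7212

41003.7212 m


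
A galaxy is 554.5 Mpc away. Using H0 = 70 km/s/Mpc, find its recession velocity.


v = H0 * d = 70 * 554.5 = 38815.0

38815.0 km/s


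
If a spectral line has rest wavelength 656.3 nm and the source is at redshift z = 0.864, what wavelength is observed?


lam_obs = lam_emit * (1 + z) = 656.3 * (1 + 0.864) = 1223.3432

1223.3432 nm


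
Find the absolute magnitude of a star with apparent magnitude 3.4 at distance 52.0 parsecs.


M = m - 5*log10(d) + 5 = 3.4 - 5*log10(52.0) + 5 = -0.18

-0.18


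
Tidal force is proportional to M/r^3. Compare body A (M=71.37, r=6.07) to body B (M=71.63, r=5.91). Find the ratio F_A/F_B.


Ratio = (M1/r1^3) / (M2/r2^3) = (71.37/6.07^3) / (71.63/5.91^3) = 0.9196

0.9196


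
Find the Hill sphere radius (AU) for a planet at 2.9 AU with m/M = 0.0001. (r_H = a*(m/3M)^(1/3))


r_H = a * (m/3M)^(1/3) = 2.9 * (0.0001/3)^(1/3) = 0.0933

0.0933 AU


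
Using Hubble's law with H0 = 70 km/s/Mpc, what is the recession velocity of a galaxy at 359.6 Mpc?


v = H0 * d = 70 * 359.6 = 25172.0

25172.0 km/s


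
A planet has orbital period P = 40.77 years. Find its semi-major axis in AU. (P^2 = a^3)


a = P^(2/3) = 40.77^(2/3) = 11.8457

11.8457 AU


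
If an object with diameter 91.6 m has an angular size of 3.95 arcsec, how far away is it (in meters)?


D = size / theta_rad, theta_rad = 3.95 * pi/(180*3600) = 1.915e-05, D = 4.783e+06

4.783e+06 m


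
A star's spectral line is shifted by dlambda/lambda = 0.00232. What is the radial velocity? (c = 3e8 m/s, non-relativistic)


v = (dlambda/lambda) * c = 0.00232 * 3e8 = 696000.0

696000.0 m/s


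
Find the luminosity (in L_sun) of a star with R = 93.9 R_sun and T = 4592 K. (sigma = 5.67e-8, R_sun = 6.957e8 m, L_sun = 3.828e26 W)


R = 93.9 * 6.957e8 m = 6.532623e+10 m. L = 4*pi*R^2*sigma*T^4 = 4*pi*(6.532623e+10)^2 * 5.67e-8 * 4592^4 = 1.3519967e+30 W. L/L_sun = 1.3519967e+30 / 3.828e26 = 3531.8618

3531.8618 L_sun


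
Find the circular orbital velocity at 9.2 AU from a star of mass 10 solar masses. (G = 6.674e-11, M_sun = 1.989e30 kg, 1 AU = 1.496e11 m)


v = sqrt(GM/r) = sqrt(6.674e-11 * 1.989e+31 / 1.376e+12) = 31056.3764

31056.3764 m/s


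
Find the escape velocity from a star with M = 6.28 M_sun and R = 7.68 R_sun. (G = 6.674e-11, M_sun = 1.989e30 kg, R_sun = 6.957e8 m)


M = 6.28 * 1.989e30 kg = 1.249092e+31 kg; R = 7.68 * 6.957e8 m = 5.342976e+09 m. v_esc = sqrt(2GM/R) = sqrt(2 * 6.674e-11 * 1.249092e+31 / 5.342976e+09) = 558616.4245

558616.4245 m/s


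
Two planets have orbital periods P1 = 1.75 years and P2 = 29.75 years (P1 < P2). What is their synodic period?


1/P_syn = |1/P1 - 1/P2| = |1/1.75 - 1/29.75| => P_syn = 1.8594

1.8594 years


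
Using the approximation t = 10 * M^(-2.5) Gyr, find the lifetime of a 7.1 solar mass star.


t = 10 * M^(-2.5) = 10 * 7.1^(-2.5) = 0.0744

0.0744 Gyr


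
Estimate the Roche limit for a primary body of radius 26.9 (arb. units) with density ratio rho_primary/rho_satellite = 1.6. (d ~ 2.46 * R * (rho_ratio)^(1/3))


d_Roche = 2.46 * 26.9 * 1.6^(1/3) = 77.3976

77.3976


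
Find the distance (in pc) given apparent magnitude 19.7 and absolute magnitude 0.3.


d = 10^((m - M + 5)/5) = 10^((19.7 - 0.3 + 5)/5) = 75857.7575

75857.7575 pc


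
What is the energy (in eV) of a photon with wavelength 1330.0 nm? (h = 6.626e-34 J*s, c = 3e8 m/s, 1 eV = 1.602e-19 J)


E = hc/lambda = 6.626e-34 * 3e8 / 1.330e-06 = 1.495e-19 J = 0.933 eV

0.933 eV


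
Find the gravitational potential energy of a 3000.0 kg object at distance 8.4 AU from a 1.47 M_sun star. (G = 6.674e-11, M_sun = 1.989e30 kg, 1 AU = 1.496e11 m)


M = 1.47 * 1.989e30 kg = 2.92383e+30 kg; r = 8.4 AU * 1.496e11 m/AU = 1.25664e+12 m. U = -GM*m/r = -(6.674e-11 * 2.92383e+30 * 3000.0) / 1.25664e+12 = -4.659e+11

-4.659e+11 J


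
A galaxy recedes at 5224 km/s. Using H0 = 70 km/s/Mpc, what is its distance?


d = v / H0 = 5224 / 70 = 74.6286

74.6286 Mpc


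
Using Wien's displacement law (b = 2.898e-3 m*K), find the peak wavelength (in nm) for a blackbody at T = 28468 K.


lam_max = b / T = 2.898e-3 / 28468 = 1.018e-07 m = 101.7985 nm

101.7985 nm


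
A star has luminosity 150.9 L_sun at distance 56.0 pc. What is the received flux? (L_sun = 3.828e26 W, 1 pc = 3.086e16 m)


F = L / (4*pi*d^2) = 5.776e+28 / (4*pi*(1.728e+18)^2) = 1.539e-09

1.539e-09 W/m^2


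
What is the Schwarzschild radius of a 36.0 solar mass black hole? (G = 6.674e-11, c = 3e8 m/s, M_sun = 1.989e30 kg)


M = 36.0 * 1.989e30 kg = 7.1604e+31 kg. rs = 2GM/c^2 = 2 * 6.674e-11 * 7.1604e+31 / (3e8)^2 = 106196.688

106196.688 m


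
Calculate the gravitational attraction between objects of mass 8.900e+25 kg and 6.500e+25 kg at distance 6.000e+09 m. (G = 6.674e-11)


F = G*m1*m2/r^2 = 6.674e-11 * 8.900e+25 * 6.500e+25 / (6.000e+09)^2 = 6.674e-11 * 5.785e+51 / 3.600e+19 = 1.072e+22

1.072e+22 N


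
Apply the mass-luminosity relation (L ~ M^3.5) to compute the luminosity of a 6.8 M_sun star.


L/L_sun = (M/M_sun)^3.5 = 6.8^3.5 = 819.9383

819.9383 L_sun


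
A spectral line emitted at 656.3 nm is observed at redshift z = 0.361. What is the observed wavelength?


lam_obs = lam_emit * (1 + z) = 656.3 * (1 + 0.361) = 893.2243

893.2243 nm


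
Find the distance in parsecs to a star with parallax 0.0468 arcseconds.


d = 1/p = 1/0.0468 = 21.3675

21.3675 pc


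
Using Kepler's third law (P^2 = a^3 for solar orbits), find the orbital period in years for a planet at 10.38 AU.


P = a^(3/2) = 10.38^1.5 = 33.4423

33.4423 years


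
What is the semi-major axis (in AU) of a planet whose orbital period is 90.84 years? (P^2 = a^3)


a = P^(2/3) = 90.84^(2/3) = 20.2078

20.2078 AU


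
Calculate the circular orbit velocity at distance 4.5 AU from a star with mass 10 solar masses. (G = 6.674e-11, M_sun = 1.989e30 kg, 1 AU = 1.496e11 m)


v = sqrt(GM/r) = sqrt(6.674e-11 * 1.989e+31 / 6.732e+11) = 44405.6712

44405.6712 m/s


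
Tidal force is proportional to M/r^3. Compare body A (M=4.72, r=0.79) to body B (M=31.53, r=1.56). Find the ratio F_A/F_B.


Ratio = (M1/r1^3) / (M2/r2^3) = (4.72/0.79^3) / (31.53/1.56^3) = 1.1527

1.1527


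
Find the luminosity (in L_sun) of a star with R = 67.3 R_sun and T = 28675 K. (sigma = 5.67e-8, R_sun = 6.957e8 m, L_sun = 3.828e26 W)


R = 67.3 * 6.957e8 m = 4.682061e+10 m. L = 4*pi*R^2*sigma*T^4 = 4*pi*(4.682061e+10)^2 * 5.67e-8 * 28675^4 = 1.056040963e+33 W. L/L_sun = 1.056040963e+33 / 3.828e26 = 2.759e+06

2.759e+06 L_sun


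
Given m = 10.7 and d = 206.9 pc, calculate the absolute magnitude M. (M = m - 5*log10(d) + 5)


M = m - 5*log10(d) + 5 = 10.7 - 5*log10(206.9) + 5 = 4.1212

4.1212


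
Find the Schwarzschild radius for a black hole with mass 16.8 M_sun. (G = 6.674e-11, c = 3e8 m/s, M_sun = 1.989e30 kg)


M = 16.8 * 1.989e30 kg = 3.34152e+31 kg. rs = 2GM/c^2 = 2 * 6.674e-11 * 3.34152e+31 / (3e8)^2 = 49558.4544

49558.4544 m


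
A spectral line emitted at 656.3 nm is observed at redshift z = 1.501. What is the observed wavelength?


lam_obs = lam_emit * (1 + z) = 656.3 * (1 + 1.501) = 1641.4063

1641.4063 nm


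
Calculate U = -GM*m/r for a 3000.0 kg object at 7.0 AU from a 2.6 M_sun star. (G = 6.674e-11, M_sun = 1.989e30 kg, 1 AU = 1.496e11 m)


M = 2.6 * 1.989e30 kg = 5.1714e+30 kg; r = 7.0 AU * 1.496e11 m/AU = 1.0472e+12 m. U = -GM*m/r = -(6.674e-11 * 5.1714e+30 * 3000.0) / 1.0472e+12 = -9.887e+11

-9.887e+11 J


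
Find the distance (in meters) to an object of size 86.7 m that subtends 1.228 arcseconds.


D = size / theta_rad, theta_rad = 1.228 * pi/(180*3600) = 5.954e-06, D = 1.456e+07

1.456e+07 m


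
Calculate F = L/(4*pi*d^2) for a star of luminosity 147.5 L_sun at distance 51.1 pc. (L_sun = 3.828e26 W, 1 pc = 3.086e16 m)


F = L / (4*pi*d^2) = 5.646e+28 / (4*pi*(1.577e+18)^2) = 1.807e-09

1.807e-09 W/m^2


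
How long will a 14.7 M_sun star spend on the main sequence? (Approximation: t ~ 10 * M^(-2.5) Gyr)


t = 10 * M^(-2.5) = 10 * 14.7^(-2.5) = 0.0121

0.0121 Gyr


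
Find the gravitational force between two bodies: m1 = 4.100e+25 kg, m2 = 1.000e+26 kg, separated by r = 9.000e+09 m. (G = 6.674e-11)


F = G*m1*m2/r^2 = 6.674e-11 * 4.100e+25 * 1.000e+26 / (9.000e+09)^2 = 6.674e-11 * 4.100e+51 / 8.100e+19 = 3.378e+21

3.378e+21 N


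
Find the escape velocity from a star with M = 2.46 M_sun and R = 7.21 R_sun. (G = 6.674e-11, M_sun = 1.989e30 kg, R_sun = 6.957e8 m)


M = 2.46 * 1.989e30 kg = 4.89294e+30 kg; R = 7.21 * 6.957e8 m = 5.015997e+09 m. v_esc = sqrt(2GM/R) = sqrt(2 * 6.674e-11 * 4.89294e+30 / 5.015997e+09) = 360839.7806

360839.7806 m/s


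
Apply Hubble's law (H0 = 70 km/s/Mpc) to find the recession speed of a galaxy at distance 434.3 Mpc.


v = H0 * d = 70 * 434.3 = 30401.0

30401.0 km/s


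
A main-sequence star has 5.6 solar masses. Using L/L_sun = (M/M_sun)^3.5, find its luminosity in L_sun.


L/L_sun = (M/M_sun)^3.5 = 5.6^3.5 = 415.5833

415.5833 L_sun


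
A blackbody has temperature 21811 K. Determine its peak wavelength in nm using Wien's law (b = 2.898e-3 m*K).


lam_max = b / T = 2.898e-3 / 21811 = 1.329e-07 m = 132.8687 nm

132.8687 nm


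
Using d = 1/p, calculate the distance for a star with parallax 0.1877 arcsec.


d = 1/p = 1/0.1877 = 5.3277

5.3277 pc


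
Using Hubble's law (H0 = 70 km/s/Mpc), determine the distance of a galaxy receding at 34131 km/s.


d = v / H0 = 34131 / 70 = 487.5857

487.5857 Mpc


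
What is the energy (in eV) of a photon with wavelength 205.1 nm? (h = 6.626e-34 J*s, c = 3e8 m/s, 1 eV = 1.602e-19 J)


E = hc/lambda = 6.626e-34 * 3e8 / 2.051e-07 = 9.692e-19 J = 6.0498 eV

6.0498 eV


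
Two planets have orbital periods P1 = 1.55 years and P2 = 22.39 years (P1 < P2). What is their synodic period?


1/P_syn = |1/P1 - 1/P2| = |1/1.55 - 1/22.39| => P_syn = 1.6653

1.6653 years


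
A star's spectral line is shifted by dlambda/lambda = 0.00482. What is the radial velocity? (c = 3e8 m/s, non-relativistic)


v = (dlambda/lambda) * c = 0.00482 * 3e8 = 1.446e+06

1.446e+06 m/s


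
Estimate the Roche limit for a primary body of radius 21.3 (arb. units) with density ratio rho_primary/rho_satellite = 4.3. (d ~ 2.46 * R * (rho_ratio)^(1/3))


d_Roche = 2.46 * 21.3 * 4.3^(1/3) = 85.2061

85.2061


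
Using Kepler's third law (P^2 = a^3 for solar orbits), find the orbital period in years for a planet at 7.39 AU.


P = a^(3/2) = 7.39^1.5 = 20.0894

20.0894 years


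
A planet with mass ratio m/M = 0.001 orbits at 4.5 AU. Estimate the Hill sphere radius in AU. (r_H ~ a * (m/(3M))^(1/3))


r_H = a * (m/3M)^(1/3) = 4.5 * (0.001/3)^(1/3) = 0.312

0.312 AU


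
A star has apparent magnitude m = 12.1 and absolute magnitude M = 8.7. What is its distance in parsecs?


d = 10^((m - M + 5)/5) = 10^((12.1 - 8.7 + 5)/5) = 47.863

47.863 pc


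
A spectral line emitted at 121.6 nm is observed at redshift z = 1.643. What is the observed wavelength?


lam_obs = lam_emit * (1 + z) = 121.6 * (1 + 1.643) = 321.3888

321.3888 nm


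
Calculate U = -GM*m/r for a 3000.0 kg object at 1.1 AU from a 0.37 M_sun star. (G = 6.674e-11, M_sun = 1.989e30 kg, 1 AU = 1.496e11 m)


M = 0.37 * 1.989e30 kg = 7.3593e+29 kg; r = 1.1 AU * 1.496e11 m/AU = 1.6456e+11 m. U = -GM*m/r = -(6.674e-11 * 7.3593e+29 * 3000.0) / 1.6456e+11 = -8.954e+11

-8.954e+11 J


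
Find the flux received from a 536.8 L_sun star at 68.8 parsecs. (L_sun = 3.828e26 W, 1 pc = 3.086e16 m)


F = L / (4*pi*d^2) = 2.055e+29 / (4*pi*(2.123e+18)^2) = 3.627e-09

3.627e-09 W/m^2


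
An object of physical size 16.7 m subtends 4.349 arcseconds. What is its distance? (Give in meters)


D = size / theta_rad, theta_rad = 4.349 * pi/(180*3600) = 2.108e-05, D = 792049.2675

792049.2675 m


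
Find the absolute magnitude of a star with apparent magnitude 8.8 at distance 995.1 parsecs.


M = m - 5*log10(d) + 5 = 8.8 - 5*log10(995.1) + 5 = -1.1893

-1.1893


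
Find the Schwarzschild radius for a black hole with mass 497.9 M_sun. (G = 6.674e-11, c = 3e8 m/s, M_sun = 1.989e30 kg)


M = 497.9 * 1.989e30 kg = 9.903231e+32 kg. rs = 2GM/c^2 = 2 * 6.674e-11 * 9.903231e+32 / (3e8)^2 = 1.469e+06

1.469e+06 m


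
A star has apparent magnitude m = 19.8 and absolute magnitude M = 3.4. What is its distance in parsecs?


d = 10^((m - M + 5)/5) = 10^((19.8 - 3.4 + 5)/5) = 19054.6072

19054.6072 pc


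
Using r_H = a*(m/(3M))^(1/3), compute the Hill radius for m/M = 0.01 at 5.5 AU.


r_H = a * (m/3M)^(1/3) = 5.5 * (0.01/3)^(1/3) = 0.8216

0.8216 AU


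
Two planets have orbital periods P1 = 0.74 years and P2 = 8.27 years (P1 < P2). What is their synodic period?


1/P_syn = |1/P1 - 1/P2| = |1/0.74 - 1/8.27| => P_syn = 0.8127

0.8127 years


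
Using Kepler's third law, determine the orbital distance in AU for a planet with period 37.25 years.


a = P^(2/3) = 37.25^(2/3) = 11.1537

11.1537 AU


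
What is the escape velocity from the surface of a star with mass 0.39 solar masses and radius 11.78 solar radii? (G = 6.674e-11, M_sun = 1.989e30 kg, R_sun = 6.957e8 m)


M = 0.39 * 1.989e30 kg = 7.7571e+29 kg; R = 11.78 * 6.957e8 m = 8.195346e+09 m. v_esc = sqrt(2GM/R) = sqrt(2 * 6.674e-11 * 7.7571e+29 / 8.195346e+09) = 112402.028

112402.028 m/s


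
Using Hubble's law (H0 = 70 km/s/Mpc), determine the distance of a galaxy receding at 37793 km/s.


d = v / H0 = 37793 / 70 = 539.9

539.9 Mpc


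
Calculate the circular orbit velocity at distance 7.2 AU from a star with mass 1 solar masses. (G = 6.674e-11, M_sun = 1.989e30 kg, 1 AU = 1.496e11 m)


v = sqrt(GM/r) = sqrt(6.674e-11 * 1.989e+30 / 1.077e+12) = 11101.4178

11101.4178 m/s


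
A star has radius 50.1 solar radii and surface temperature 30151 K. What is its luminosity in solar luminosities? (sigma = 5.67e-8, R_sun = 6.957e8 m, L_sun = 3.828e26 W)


R = 50.1 * 6.957e8 m = 3.485457e+10 m. L = 4*pi*R^2*sigma*T^4 = 4*pi*(3.485457e+10)^2 * 5.67e-8 * 30151^4 = 7.153511245e+32 W. L/L_sun = 7.153511245e+32 / 3.828e26 = 1.869e+06

1.869e+06 L_sun


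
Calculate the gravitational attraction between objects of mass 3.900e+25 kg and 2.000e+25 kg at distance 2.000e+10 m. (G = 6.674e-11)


F = G*m1*m2/r^2 = 6.674e-11 * 3.900e+25 * 2.000e+25 / (2.000e+10)^2 = 6.674e-11 * 7.800e+50 / 4.000e+20 = 1.301e+20

1.301e+20 N


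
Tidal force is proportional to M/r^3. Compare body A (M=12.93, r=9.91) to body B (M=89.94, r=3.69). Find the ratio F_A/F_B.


Ratio = (M1/r1^3) / (M2/r2^3) = (12.93/9.91^3) / (89.94/3.69^3) = 0.0074

0.0074


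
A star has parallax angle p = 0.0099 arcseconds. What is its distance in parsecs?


d = 1/p = 1/0.0099 = 101.0101

101.0101 pc


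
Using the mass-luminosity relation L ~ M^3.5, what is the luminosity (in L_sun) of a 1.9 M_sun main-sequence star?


L/L_sun = (M/M_sun)^3.5 = 1.9^3.5 = 9.4545

9.4545 L_sun


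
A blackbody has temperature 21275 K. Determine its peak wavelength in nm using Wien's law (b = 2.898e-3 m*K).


lam_max = b / T = 2.898e-3 / 21275 = 1.362e-07 m = 136.2162 nm

136.2162 nm


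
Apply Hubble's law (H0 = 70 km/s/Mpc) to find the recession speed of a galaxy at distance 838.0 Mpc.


v = H0 * d = 70 * 838.0 = 58660.0

58660.0 km/s


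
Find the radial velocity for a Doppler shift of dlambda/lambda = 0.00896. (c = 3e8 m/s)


v = (dlambda/lambda) * c = 0.00896 * 3e8 = 2.688e+06

2.688e+06 m/s


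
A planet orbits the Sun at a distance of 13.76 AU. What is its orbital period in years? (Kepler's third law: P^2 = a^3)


P = a^(3/2) = 13.76^1.5 = 51.042

51.042 years


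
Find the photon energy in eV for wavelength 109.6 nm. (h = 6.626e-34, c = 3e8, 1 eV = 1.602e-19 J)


E = hc/lambda = 6.626e-34 * 3e8 / 1.096e-07 = 1.814e-18 J = 11.3214 eV

11.3214 eV


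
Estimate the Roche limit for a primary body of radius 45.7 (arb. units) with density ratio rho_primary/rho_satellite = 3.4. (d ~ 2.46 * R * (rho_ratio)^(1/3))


d_Roche = 2.46 * 45.7 * 3.4^(1/3) = 169.0484

169.0484


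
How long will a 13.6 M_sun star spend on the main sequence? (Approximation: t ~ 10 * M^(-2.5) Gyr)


t = 10 * M^(-2.5) = 10 * 13.6^(-2.5) = 0.0147

0.0147 Gyr


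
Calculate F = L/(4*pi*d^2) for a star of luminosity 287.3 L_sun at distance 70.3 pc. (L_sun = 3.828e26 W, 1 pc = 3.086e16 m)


F = L / (4*pi*d^2) = 1.100e+29 / (4*pi*(2.169e+18)^2) = 1.859e-09

1.859e-09 W/m^2


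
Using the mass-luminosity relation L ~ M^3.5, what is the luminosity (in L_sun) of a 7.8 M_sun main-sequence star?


L/L_sun = (M/M_sun)^3.5 = 7.8^3.5 = 1325.3516

1325.3516 L_sun


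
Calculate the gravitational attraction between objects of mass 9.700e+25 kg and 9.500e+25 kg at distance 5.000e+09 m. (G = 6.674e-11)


F = G*m1*m2/r^2 = 6.674e-11 * 9.700e+25 * 9.500e+25 / (5.000e+09)^2 = 6.674e-11 * 9.215e+51 / 2.500e+19 = 2.460e+22

2.460e+22 N


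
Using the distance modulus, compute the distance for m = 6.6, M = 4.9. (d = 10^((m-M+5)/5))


d = 10^((m - M + 5)/5) = 10^((6.6 - 4.9 + 5)/5) = 21.8776

21.8776 pc


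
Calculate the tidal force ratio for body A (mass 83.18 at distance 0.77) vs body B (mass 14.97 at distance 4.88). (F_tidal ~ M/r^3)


Ratio = (M1/r1^3) / (M2/r2^3) = (83.18/0.77^3) / (14.97/4.88^3) = 1414.4396

1414.4396


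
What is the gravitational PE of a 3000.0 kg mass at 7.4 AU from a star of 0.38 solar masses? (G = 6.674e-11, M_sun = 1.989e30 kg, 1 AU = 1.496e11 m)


M = 0.38 * 1.989e30 kg = 7.5582e+29 kg; r = 7.4 AU * 1.496e11 m/AU = 1.10704e+12 m. U = -GM*m/r = -(6.674e-11 * 7.5582e+29 * 3000.0) / 1.10704e+12 = -1.367e+11

-1.367e+11 J


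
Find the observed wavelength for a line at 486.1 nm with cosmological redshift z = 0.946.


lam_obs = lam_emit * (1 + z) = 486.1 * (1 + 0.946) = 945.9506

945.9506 nm


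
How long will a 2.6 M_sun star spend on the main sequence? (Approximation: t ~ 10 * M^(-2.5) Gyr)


t = 10 * M^(-2.5) = 10 * 2.6^(-2.5) = 0.9174

0.9174 Gyr


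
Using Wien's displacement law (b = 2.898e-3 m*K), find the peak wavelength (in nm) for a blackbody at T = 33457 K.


lam_max = b / T = 2.898e-3 / 33457 = 8.662e-08 m = 86.6186 nm

86.6186 nm


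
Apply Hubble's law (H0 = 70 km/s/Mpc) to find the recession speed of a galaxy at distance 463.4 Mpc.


v = H0 * d = 70 * 463.4 = 32438.0

32438.0 km/s


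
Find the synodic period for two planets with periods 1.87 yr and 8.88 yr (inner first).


1/P_syn = |1/P1 - 1/P2| = |1/1.87 - 1/8.88| => P_syn = 2.3688

2.3688 years


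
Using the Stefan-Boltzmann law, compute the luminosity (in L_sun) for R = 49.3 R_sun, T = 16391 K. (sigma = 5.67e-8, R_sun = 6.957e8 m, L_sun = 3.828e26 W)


R = 49.3 * 6.957e8 m = 3.429801e+10 m. L = 4*pi*R^2*sigma*T^4 = 4*pi*(3.429801e+10)^2 * 5.67e-8 * 16391^4 = 6.04996092e+31 W. L/L_sun = 6.04996092e+31 / 3.828e26 = 158044.9561

158044.9561 L_sun


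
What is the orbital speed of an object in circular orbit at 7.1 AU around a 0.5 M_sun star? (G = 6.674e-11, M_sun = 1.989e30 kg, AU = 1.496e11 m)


v = sqrt(GM/r) = sqrt(6.674e-11 * 9.945e+29 / 1.062e+12) = 7904.9754

7904.9754 m/s


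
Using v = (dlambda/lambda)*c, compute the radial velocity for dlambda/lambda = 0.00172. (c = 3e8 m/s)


v = (dlambda/lambda) * c = 0.00172 * 3e8 = 516000.0

516000.0 m/s


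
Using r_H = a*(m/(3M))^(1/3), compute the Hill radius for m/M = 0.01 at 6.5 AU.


r_H = a * (m/3M)^(1/3) = 6.5 * (0.01/3)^(1/3) = 0.971

0.971 AU


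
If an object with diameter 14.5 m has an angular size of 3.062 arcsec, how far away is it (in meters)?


D = size / theta_rad, theta_rad = 3.062 * pi/(180*3600) = 1.484e-05, D = 976760.1863

976760.1863 m


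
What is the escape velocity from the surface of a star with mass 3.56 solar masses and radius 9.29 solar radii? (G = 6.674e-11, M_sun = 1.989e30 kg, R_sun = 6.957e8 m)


M = 3.56 * 1.989e30 kg = 7.08084e+30 kg; R = 9.29 * 6.957e8 m = 6.463053e+09 m. v_esc = sqrt(2GM/R) = sqrt(2 * 6.674e-11 * 7.08084e+30 / 6.463053e+09) = 382412.1048

382412.1048 m/s


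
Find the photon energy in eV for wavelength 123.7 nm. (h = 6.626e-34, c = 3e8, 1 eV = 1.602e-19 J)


E = hc/lambda = 6.626e-34 * 3e8 / 1.237e-07 = 1.607e-18 J = 10.0309 eV

10.0309 eV


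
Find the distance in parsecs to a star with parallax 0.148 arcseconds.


d = 1/p = 1/0.148 = 6.7568

6.7568 pc


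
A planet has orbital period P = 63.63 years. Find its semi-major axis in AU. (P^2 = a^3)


a = P^(2/3) = 63.63^(2/3) = 15.9383

15.9383 AU


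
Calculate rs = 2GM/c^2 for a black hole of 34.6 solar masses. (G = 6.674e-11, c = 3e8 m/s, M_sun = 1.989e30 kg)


M = 34.6 * 1.989e30 kg = 6.88194e+31 kg. rs = 2GM/c^2 = 2 * 6.674e-11 * 6.88194e+31 / (3e8)^2 = 102066.8168

102066.8168 m


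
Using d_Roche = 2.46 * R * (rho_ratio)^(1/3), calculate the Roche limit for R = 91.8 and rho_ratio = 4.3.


d_Roche = 2.46 * 91.8 * 4.3^(1/3) = 367.2264

367.2264


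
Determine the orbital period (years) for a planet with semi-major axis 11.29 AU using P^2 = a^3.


P = a^(3/2) = 11.29^1.5 = 37.9351

37.9351 years


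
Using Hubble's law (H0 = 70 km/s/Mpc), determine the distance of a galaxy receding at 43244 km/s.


d = v / H0 = 43244 / 70 = 617.7714

617.7714 Mpc


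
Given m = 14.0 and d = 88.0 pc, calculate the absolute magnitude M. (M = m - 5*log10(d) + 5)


M = m - 5*log10(d) + 5 = 14.0 - 5*log10(88.0) + 5 = 9.2776

9.2776


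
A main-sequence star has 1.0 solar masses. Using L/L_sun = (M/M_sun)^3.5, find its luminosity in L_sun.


L/L_sun = (M/M_sun)^3.5 = 1.0^3.5 = 1.0

1.0 L_sun


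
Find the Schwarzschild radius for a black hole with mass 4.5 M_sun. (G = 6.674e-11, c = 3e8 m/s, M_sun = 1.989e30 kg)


M = 4.5 * 1.989e30 kg = 8.9505e+30 kg. rs = 2GM/c^2 = 2 * 6.674e-11 * 8.9505e+30 / (3e8)^2 = 13274.586

13274.586 m


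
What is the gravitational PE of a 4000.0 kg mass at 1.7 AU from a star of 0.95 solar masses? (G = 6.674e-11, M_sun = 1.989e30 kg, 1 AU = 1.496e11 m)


M = 0.95 * 1.989e30 kg = 1.88955e+30 kg; r = 1.7 AU * 1.496e11 m/AU = 2.5432e+11 m. U = -GM*m/r = -(6.674e-11 * 1.88955e+30 * 4000.0) / 2.5432e+11 = -1.983e+12

-1.983e+12 J


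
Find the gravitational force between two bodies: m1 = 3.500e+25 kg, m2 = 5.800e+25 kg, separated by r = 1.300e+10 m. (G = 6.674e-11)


F = G*m1*m2/r^2 = 6.674e-11 * 3.500e+25 * 5.800e+25 / (1.300e+10)^2 = 6.674e-11 * 2.030e+51 / 1.690e+20 = 8.017e+20

8.017e+20 N


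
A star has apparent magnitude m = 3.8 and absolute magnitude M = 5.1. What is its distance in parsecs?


d = 10^((m - M + 5)/5) = 10^((3.8 - 5.1 + 5)/5) = 5.4954

5.4954 pc


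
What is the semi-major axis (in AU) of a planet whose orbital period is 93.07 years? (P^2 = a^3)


a = P^(2/3) = 93.07^(2/3) = 20.5371

20.5371 AU


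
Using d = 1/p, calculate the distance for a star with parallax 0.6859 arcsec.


d = 1/p = 1/0.6859 = 1.4579

1.4579 pc


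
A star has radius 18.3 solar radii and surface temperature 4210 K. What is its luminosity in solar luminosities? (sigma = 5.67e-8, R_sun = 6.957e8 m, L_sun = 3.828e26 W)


R = 18.3 * 6.957e8 m = 1.273131e+10 m. L = 4*pi*R^2*sigma*T^4 = 4*pi*(1.273131e+10)^2 * 5.67e-8 * 4210^4 = 3.628001788e+28 W. L/L_sun = 3.628001788e+28 / 3.828e26 = 94.7754

94.7754 L_sun


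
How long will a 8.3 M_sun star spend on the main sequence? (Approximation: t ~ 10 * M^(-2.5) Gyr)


t = 10 * M^(-2.5) = 10 * 8.3^(-2.5) = 0.0504

0.0504 Gyr


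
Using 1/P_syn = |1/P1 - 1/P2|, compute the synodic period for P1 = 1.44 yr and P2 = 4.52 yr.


1/P_syn = |1/P1 - 1/P2| = |1/1.44 - 1/4.52| => P_syn = 2.1132

2.1132 years


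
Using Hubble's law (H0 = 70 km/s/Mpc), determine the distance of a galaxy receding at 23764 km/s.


d = v / H0 = 23764 / 70 = 339.4857

339.4857 Mpc


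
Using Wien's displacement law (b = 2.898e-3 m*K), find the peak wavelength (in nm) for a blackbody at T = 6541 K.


lam_max = b / T = 2.898e-3 / 6541 = 4.431e-07 m = 443.0515 nm

443.0515 nm


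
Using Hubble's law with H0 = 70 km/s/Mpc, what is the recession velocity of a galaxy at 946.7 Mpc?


v = H0 * d = 70 * 946.7 = 66269.0

66269.0 km/s


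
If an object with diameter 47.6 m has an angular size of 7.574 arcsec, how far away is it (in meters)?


D = size / theta_rad, theta_rad = 7.574 * pi/(180*3600) = 3.672e-05, D = 1.296e+06

1.296e+06 m


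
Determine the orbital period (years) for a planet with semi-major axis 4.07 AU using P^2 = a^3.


P = a^(3/2) = 4.07^1.5 = 8.2109

8.2109 years


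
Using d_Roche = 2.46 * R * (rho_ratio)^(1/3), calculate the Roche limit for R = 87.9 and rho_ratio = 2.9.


d_Roche = 2.46 * 87.9 * 2.9^(1/3) = 308.359

308.359


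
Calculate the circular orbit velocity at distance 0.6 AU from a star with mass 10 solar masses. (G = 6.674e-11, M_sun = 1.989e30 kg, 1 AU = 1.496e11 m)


v = sqrt(GM/r) = sqrt(6.674e-11 * 1.989e+31 / 8.976e+10) = 121609.939

121609.939 m/s


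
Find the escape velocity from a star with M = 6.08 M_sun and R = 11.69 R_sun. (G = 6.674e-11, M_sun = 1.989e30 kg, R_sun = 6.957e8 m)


M = 6.08 * 1.989e30 kg = 1.209312e+31 kg; R = 11.69 * 6.957e8 m = 8.132733e+09 m. v_esc = sqrt(2GM/R) = sqrt(2 * 6.674e-11 * 1.209312e+31 / 8.132733e+09) = 445511.6066

445511.6066 m/s


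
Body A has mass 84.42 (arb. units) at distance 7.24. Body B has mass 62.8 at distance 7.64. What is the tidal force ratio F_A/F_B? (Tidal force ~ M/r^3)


Ratio = (M1/r1^3) / (M2/r2^3) = (84.42/7.24^3) / (62.8/7.64^3) = 1.5796

1.5796


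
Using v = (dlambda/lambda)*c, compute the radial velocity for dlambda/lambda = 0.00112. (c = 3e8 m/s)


v = (dlambda/lambda) * c = 0.00112 * 3e8 = 336000.0

336000.0 m/s


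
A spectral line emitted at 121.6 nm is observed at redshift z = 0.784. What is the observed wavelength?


lam_obs = lam_emit * (1 + z) = 121.6 * (1 + 0.784) = 216.9344

216.9344 nm


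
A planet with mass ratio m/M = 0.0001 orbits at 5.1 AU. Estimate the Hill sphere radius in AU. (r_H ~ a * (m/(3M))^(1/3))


r_H = a * (m/3M)^(1/3) = 5.1 * (0.0001/3)^(1/3) = 0.1641

0.1641 AU


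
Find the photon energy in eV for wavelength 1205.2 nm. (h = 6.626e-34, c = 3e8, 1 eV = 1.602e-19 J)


E = hc/lambda = 6.626e-34 * 3e8 / 1.205e-06 = 1.649e-19 J = 1.0296 eV

1.0296 eV


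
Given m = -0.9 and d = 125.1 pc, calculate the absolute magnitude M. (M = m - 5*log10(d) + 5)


M = m - 5*log10(d) + 5 = -0.9 - 5*log10(125.1) + 5 = -6.3863

-6.3863


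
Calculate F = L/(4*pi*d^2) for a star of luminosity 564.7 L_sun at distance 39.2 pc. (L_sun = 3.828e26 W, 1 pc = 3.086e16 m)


F = L / (4*pi*d^2) = 2.162e+29 / (4*pi*(1.210e+18)^2) = 1.175e-08

1.175e-08 W/m^2


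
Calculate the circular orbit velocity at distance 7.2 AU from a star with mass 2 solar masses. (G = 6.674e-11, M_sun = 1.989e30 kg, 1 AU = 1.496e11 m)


v = sqrt(GM/r) = sqrt(6.674e-11 * 3.978e+30 / 1.077e+12) = 15699.7756

15699.7756 m/s


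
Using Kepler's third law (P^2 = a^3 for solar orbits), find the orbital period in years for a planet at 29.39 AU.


P = a^(3/2) = 29.39^1.5 = 159.3307

159.3307 years


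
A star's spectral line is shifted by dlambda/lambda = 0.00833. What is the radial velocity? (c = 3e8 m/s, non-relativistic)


v = (dlambda/lambda) * c = 0.00833 * 3e8 = 2.499e+06

2.499e+06 m/s


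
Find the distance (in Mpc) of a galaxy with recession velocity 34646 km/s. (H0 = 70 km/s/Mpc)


d = v / H0 = 34646 / 70 = 494.9429

494.9429 Mpc


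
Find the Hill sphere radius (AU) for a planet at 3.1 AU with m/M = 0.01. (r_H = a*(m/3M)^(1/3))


r_H = a * (m/3M)^(1/3) = 3.1 * (0.01/3)^(1/3) = 0.4631

0.4631 AU


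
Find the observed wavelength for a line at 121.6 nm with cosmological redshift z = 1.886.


lam_obs = lam_emit * (1 + z) = 121.6 * (1 + 1.886) = 350.9376

350.9376 nm


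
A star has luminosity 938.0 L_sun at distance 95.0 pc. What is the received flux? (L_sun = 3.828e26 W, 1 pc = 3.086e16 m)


F = L / (4*pi*d^2) = 3.591e+29 / (4*pi*(2.932e+18)^2) = 3.324e-09

3.324e-09 W/m^2


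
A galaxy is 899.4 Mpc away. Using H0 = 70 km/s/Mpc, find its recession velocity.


v = H0 * d = 70 * 899.4 = 62958.0

62958.0 km/s


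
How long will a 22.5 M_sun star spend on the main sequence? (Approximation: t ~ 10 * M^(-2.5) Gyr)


t = 10 * M^(-2.5) = 10 * 22.5^(-2.5) = 0.0042

0.0042 Gyr


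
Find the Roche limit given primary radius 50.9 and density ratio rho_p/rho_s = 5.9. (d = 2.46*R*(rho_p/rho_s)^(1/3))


d_Roche = 2.46 * 50.9 * 5.9^(1/3) = 226.2578

226.2578


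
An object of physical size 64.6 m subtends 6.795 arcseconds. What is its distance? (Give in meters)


D = size / theta_rad, theta_rad = 6.795 * pi/(180*3600) = 3.294e-05, D = 1.961e+06

1.961e+06 m


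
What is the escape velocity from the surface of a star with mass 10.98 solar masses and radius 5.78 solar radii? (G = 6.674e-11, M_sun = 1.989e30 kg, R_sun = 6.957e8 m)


M = 10.98 * 1.989e30 kg = 2.183922e+31 kg; R = 5.78 * 6.957e8 m = 4.021146e+09 m. v_esc = sqrt(2GM/R) = sqrt(2 * 6.674e-11 * 2.183922e+31 / 4.021146e+09) = 851435.4724

851435.4724 m/s


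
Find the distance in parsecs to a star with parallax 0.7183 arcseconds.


d = 1/p = 1/0.7183 = 1.3922

1.3922 pc


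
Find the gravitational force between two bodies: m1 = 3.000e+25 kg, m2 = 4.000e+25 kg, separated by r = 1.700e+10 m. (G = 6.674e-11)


F = G*m1*m2/r^2 = 6.674e-11 * 3.000e+25 * 4.000e+25 / (1.700e+10)^2 = 6.674e-11 * 1.200e+51 / 2.890e+20 = 2.771e+20

2.771e+20 N


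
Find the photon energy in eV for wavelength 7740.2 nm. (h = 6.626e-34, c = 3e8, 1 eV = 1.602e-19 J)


E = hc/lambda = 6.626e-34 * 3e8 / 7.740e-06 = 2.568e-20 J = 0.1603 eV

0.1603 eV


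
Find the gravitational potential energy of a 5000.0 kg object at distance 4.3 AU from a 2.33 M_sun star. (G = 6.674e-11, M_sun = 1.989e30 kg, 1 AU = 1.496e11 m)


M = 2.33 * 1.989e30 kg = 4.63437e+30 kg; r = 4.3 AU * 1.496e11 m/AU = 6.4328e+11 m. U = -GM*m/r = -(6.674e-11 * 4.63437e+30 * 5000.0) / 6.4328e+11 = -2.404e+12

-2.404e+12 J


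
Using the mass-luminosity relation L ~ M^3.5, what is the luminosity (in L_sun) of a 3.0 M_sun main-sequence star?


L/L_sun = (M/M_sun)^3.5 = 3.0^3.5 = 46.7654

46.7654 L_sun


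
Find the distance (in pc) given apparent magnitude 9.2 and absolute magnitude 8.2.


d = 10^((m - M + 5)/5) = 10^((9.2 - 8.2 + 5)/5) = 15.8489

15.8489 pc


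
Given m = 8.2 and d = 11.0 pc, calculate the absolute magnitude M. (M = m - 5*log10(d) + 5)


M = m - 5*log10(d) + 5 = 8.2 - 5*log10(11.0) + 5 = 7.993

7.993


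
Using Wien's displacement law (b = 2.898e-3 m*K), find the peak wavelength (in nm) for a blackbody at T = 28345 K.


lam_max = b / T = 2.898e-3 / 28345 = 1.022e-07 m = 102.2403 nm

102.2403 nm
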